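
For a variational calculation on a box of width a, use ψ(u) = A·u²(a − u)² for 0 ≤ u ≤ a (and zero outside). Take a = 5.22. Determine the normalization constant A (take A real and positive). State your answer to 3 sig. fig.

Require ∫ |ψ|² du = 1 over the whole domain.
Expanding the polynomial and integrating term by term, carrying out the integral gives A² · a^9/630.
Setting this equal to 1 gives A² = 1/(a^9/630).
With a = 5.22: A² = 0.0002189 and A = 0.01480.

A ≈ 0.0148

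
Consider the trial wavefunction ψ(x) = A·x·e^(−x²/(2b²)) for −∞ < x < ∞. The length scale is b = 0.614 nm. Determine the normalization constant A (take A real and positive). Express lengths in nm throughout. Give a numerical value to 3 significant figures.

A ≈ 2.21 nm^(-3/2)

Normalization requires ∫|ψ|² dx = 1, integrated from −∞ to ∞.
With ψ = A·x·e^(−x²/(2b²)), the integral evaluates to A²·[√(π)·b^3/2].
Hence A² = 1/[√(π)·b^3/2].
Plugging in b = 0.614 yields A = 2.208.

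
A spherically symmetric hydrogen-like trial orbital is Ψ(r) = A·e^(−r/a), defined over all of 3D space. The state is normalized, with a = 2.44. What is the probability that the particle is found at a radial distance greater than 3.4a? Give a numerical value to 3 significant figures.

With dV = 4πr²dr, the probability is ∫|Ψ|² dV over r > 3.4a.
The full normalization integral is A²·[π·a^3] = 1, fixing A².
Let u = r/a; then A², 4π and the length scale all cancel, so P = ∫_{3.4}^{∞} u^2·e^(-2·u) du ÷ ∫_{0}^{∞} u^2·e^(-2·u) du.
Using ∫ u^2·e^(-2·u) du = -(2·u^2 + 2·u + 1)·e^(-2·u)/4, the numerator is 773·e^(-34/5)/100 and the denominator is 1/4.
The region integral divided by the full integral gives P = 0.03444.

P ≈ 0.0344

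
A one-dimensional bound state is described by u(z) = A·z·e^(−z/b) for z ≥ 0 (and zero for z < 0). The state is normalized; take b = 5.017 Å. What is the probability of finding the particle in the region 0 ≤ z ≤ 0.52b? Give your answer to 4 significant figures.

P = ∫_{0}^{0.52b} |u(z)|² dz.
The normalization integral ∫|u|²dz over the whole domain equals b^3/4·A², and A² cancels in the ratio.
Substituting t = z/b, A² and the length scale cancel in the ratio: P = ∫_{0}^{0.52} t^2·e^(-2·t) dt / ∫_{0}^{∞} t^2·e^(-2·t) dt.
Using ∫ t^2·e^(-2·t) dt = -(2·t^2 + 2·t + 1)·e^(-2·t)/4, the numerator is 1/4 - 1613·e^(-26/25)/2500 and the denominator is 1/4.
Evaluating gives P = 0.087804.

P ≈ 0.08780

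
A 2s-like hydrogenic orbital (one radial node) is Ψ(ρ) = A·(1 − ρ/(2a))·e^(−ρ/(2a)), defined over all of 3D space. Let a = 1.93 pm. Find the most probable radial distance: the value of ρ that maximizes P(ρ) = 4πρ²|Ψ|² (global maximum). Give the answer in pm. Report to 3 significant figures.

Set d/dρ [P(ρ) = 4πρ²|Ψ|²] = 0 and solve for ρ > 0.
Solving yields ρ = a·(√(5) + 3).
With a = 1.93, the most probable radial distance is 10.11 pm.

ρ ≈ 10.1 pm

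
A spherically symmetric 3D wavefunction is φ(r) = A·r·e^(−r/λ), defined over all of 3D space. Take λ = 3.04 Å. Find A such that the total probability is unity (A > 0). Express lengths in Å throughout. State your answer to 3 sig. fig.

We need A² ∫|f|² 4πr² dr = 1, taking the integral from 0 to ∞.
The angular integral contributes 4π, leaving ∫₀^∞ r²|φ|² dr.
Recall ∫₀^∞ r^m e^(−r/β) dr = m!·β^(m+1), the integral (without the A² prefactor) comes out to 3·π·λ^5.
So A² = (3·π·λ^5)^(−1).
Plugging in λ = 3.04 yields A = 0.02022.

A ≈ 0.0202 Å^(-5/2)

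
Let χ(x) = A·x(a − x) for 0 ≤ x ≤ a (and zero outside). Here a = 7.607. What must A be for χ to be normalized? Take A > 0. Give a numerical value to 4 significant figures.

A ≈ 0.03432

The normalization condition is ∫|χ|² dx = 1 from 0 to a.
Expanding the polynomial and integrating term by term, carrying out the integral gives A² · a^5/30.
So A² = (a^5/30)^(−1).
Substituting a = 7.607 gives A² = 0.0011778, so A = 0.034318.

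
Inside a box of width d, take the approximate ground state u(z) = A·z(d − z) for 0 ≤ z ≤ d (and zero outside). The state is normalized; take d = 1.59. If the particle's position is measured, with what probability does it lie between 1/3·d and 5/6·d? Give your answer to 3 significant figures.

The probability is P = ∫ |u|² dz over [1/3·d, 5/6·d].
The normalization integral ∫|u|²dz over the whole domain equals d^5/30·A², and A² cancels in the ratio.
In terms of t = z/d (A² and the length scale cancel between numerator and denominator), P = [∫_{1/3}^{5/6} t^2·(1 - t)^2 dt] / [∫_{0}^{1} t^2·(1 - t)^2 dt].
An antiderivative of t^2·(1 - t)^2 is t^3·(6·t^2 - 15·t + 10)/30; evaluating from 1/3 to 5/6 gives 163/6480, while the full integral is 1/30.
The result is P = 163/216.

P ≈ 0.755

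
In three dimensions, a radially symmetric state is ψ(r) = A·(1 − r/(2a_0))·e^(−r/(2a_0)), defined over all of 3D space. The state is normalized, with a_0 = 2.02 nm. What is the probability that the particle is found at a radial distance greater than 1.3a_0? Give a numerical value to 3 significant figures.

With dV = 4πr²dr, the probability is ∫|ψ|² dV over r > 1.3a_0.
A² is fixed by ∫₀^∞ 4πr²|ψ|² dr = 1, i.e. A² = (8·π·a_0^3)^(−1).
Substituting u = r/a_0, A², 4π and the length scale all cancel in the ratio: P = ∫_{1.3}^{∞} u^2·(1 - u/2)^2·e^(-u) du / ∫_{0}^{∞} u^2·(1 - u/2)^2·e^(-u) du.
With ∫ u^2·(1 - u/2)^2·e^(-u) du = -(u^4/4 + u^2 + 2·u + 2)·e^(-u) + C, the region integral is ≈ 1.9088 and the full one is 2.
This evaluates to P = 0.9544.

P ≈ 0.954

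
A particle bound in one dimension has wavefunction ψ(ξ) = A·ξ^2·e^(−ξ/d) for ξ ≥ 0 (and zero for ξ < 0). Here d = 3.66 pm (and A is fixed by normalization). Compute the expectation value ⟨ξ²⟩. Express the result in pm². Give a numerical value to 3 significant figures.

⟨ξ^2⟩ ≈ 100 pm^2

The expectation value is the |ψ|²-weighted average of ξ^2: ∫ ξ^2|ψ|² dξ.
Evaluating both integrals, ⟨ξ²⟩ = 15·d^2/2.
Putting d = 3.66 gives 100.5.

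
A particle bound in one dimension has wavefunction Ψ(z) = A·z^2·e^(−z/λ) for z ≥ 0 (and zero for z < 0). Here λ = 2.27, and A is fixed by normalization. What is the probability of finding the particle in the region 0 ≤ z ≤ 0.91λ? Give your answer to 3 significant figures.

|Ψ|² is the probability density, so P = ∫_{0}^{0.91λ} |Ψ|² dz.
With A² fixed by ∫|Ψ|² = 1, i.e. A² = (3·λ^5/4)^(−1), substitute and integrate.
In terms of u = z/λ (A² and the length scale cancel between numerator and denominator), P = [∫_{0}^{0.91} u^4·e^(-2·u) du] / [∫_{0}^{∞} u^4·e^(-2·u) du].
An antiderivative of u^4·e^(-2·u) is -(u^4/2 + u^3 + 3·u^2/2 + 3·u/2 + 3/4)·e^(-2·u); evaluating from 0 to 0.91 gives ≈ 0.028403, while the full integral is 3/4.
Evaluating gives P = 0.03787.

P ≈ 0.0379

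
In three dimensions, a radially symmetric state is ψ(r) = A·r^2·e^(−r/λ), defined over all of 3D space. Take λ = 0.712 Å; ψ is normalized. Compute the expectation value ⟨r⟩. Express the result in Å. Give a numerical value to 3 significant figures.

⟨r⟩ = ∫ r |ψ|² 4πr² dr over the full domain.
Using ∫₀^∞ rⁿ e^(−αr) dr = n!/αⁿ⁺¹, the ratio of the moment integral to the normalization integral gives ⟨r⟩ = 7·λ/2.
With λ = 0.712, ⟨r⟩ = 2.492.

⟨r⟩ ≈ 2.49 Å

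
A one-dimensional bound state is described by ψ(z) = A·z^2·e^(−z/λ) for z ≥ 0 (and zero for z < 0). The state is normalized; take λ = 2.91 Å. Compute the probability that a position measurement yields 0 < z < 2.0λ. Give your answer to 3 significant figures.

P ≈ 0.371

P = ∫_{0}^{2.0λ} |ψ(z)|² dz.
Since A² = 1/(3·λ^5/4), this is the region integral divided by the full normalization integral.
Let u = z/λ; then A² and the length scale cancel, so P = ∫_{0}^{2.0} u^4·e^(-2·u) du ÷ ∫_{0}^{∞} u^4·e^(-2·u) du.
Using ∫ u^4·e^(-2·u) du = -(u^4/2 + u^3 + 3·u^2/2 + 3·u/2 + 3/4)·e^(-2·u), the numerator is 3/4 - 103·e^(-4)/4 and the denominator is 3/4.
This works out to P = 0.3712.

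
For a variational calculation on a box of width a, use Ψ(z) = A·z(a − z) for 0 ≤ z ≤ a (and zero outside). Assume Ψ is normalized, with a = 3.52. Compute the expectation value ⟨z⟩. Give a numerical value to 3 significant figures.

⟨z⟩ ≈ 1.76

The expectation value is the |Ψ|²-weighted average of z: ∫ z|Ψ|² dz.
Expanding the polynomial and integrating term by term, the ratio of the moment integral to the normalization integral gives ⟨z⟩ = a/2.
Putting a = 3.52 gives 1.760.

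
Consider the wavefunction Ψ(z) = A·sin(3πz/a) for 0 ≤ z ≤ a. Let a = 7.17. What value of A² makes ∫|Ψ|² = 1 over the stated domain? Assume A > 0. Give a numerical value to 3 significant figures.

Require ∫ |Ψ|² dz = 1 over the whole domain.
With ∫₀^a sin²(nπz/a) dz = a/2, the integral (without the A² prefactor) comes out to a/2.
With a = 7.17: A² = 0.2789 and A = 0.5281.

A^2 ≈ 0.279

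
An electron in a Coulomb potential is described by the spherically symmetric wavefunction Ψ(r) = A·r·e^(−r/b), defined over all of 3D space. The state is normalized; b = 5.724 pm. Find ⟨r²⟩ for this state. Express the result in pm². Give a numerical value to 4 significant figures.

⟨r^2⟩ ≈ 245.7 pm^2

The expectation value is the |Ψ|²-weighted average of r^2: ∫ r^2|Ψ|² 4πr² dr.
With ∫₀^∞ r^6 e^(−αr) dr = 6!/α^7, since the A² factors cancel between numerator and denominator, ⟨r²⟩ = 15·b^2/2.
Putting b = 5.724 gives 245.73.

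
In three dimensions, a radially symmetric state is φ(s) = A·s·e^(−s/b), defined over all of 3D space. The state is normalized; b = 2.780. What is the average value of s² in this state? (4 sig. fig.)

The expectation value is the |φ|²-weighted average of s^2: ∫ s^2|φ|² 4πs² ds.
Since the A² factors cancel between numerator and denominator, ⟨s²⟩ = 15·b^2/2.
With b = 2.780, ⟨s^2⟩ = 57.963.

⟨s^2⟩ ≈ 57.96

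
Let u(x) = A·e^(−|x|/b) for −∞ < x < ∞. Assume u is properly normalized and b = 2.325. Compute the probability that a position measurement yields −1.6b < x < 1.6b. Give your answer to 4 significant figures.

|u|² is the probability density, so P = ∫_{−1.6b}^{1.6b} |u|² dx.
Since A² = 1/(b), this is the region integral divided by the full normalization integral.
By symmetry take twice the x ≥ 0 contribution in numerator and denominator; the 2's cancel. In terms of t = x/b (A² and the length scale cancel between numerator and denominator), P = [∫_{0}^{1.6} e^(-2·t) dt] / [∫_{0}^{∞} e^(-2·t) dt].
An antiderivative of e^(-2·t) is -e^(-2·t)/2; evaluating from 0 to 1.6 gives 1/2 - e^(-16/5)/2, while the full integral is 1/2.
Taking the ratio, P = 0.95924.

P ≈ 0.9592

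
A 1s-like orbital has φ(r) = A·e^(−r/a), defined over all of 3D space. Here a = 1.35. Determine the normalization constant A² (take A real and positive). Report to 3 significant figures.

The normalization condition is ∫|φ|² 4πr² dr = 1 from 0 to ∞.
In 3D with spherical symmetry the volume element is 4πr² dr.
Recall ∫₀^∞ r^m e^(−r/β) dr = m!·β^(m+1), ∫|φ|² 4πr² dr = A²·(π·a^3).
So A² = (π·a^3)^(−1).
Substituting a = 1.35 gives A² = 0.1294, so A = 0.3597.

A^2 ≈ 0.129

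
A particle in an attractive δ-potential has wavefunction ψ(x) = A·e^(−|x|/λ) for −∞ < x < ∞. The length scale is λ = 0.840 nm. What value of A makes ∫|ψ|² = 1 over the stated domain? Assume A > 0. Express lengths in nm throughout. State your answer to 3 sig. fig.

A ≈ 1.09 nm^(-1/2)

Require ∫ |ψ|² dx = 1 over the whole domain.
The integral (without the A² prefactor) comes out to λ.
Setting this equal to 1 gives A² = 1/(λ).
Plugging in λ = 0.840 yields A = 1.091.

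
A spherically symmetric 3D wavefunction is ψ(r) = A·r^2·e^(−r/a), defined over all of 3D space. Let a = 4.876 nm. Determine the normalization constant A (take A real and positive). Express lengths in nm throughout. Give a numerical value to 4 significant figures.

A ≈ 0.0004646 nm^(-7/2)

Require ∫ |ψ|² 4πr² dr = 1 over the whole domain.
The angular integral contributes 4π, leaving ∫₀^∞ r²|ψ|² dr.
With ∫₀^∞ r^6 e^(−αr) dr = 6!/α^7, the integral (without the A² prefactor) comes out to 45·π·a^7/2.
Hence A² = 1/[45·π·a^7/2].
Plugging in a = 4.876 yields A = 0.00046463.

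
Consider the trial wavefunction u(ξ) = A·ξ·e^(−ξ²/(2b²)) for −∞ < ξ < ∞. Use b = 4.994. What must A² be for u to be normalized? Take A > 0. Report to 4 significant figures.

A^2 ≈ 0.009060

Normalization requires ∫|u|² dξ = 1, integrated from −∞ to ∞.
Carrying out the integral gives A² · √(π)·b^3/2.
So A² = (√(π)·b^3/2)^(−1).
With b = 4.994: A² = 0.0090596 and A = 0.095182.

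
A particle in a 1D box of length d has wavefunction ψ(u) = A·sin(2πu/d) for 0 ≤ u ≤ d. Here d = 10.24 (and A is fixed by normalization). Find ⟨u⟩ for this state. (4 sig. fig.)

⟨u⟩ = ∫ u |ψ|² du over the full domain.
Using sin²θ = (1 − cos 2θ)/2, since the A² factors cancel between numerator and denominator, ⟨u⟩ = d/2.
Putting d = 10.24 gives 5.1200.

⟨u⟩ ≈ 5.120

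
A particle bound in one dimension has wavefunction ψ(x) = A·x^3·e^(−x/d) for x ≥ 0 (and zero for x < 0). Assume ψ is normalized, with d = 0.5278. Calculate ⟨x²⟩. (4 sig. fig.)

⟨x^2⟩ ≈ 3.900

By definition ⟨x²⟩ = ∫ x^2 |ψ(x)|² dx.
Recall ∫₀^∞ x^m e^(−x/β) dx = m!·β^(m+1), the ratio of the moment integral to the normalization integral gives ⟨x²⟩ = 14·d^2.
Putting d = 0.5278 gives 3.9000.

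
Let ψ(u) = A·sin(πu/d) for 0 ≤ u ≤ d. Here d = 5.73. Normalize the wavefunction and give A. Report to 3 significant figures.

Require ∫ |ψ|² du = 1 over the whole domain.
With ∫₀^d sin²(nπu/d) du = d/2, ∫|ψ|² du = A²·(d/2).
Setting this equal to 1 gives A² = 1/(d/2).
Substituting d = 5.73 gives A² = 0.3490, so A = 0.5908.

A ≈ 0.591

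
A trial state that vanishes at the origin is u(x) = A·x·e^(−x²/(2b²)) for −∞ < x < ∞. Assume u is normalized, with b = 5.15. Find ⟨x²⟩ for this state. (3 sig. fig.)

The expectation value is the |u|²-weighted average of x^2: ∫ x^2|u|² dx.
Evaluating both integrals, ⟨x²⟩ = 3·b^2/2.
Putting b = 5.15 gives 39.78.

⟨x^2⟩ ≈ 39.8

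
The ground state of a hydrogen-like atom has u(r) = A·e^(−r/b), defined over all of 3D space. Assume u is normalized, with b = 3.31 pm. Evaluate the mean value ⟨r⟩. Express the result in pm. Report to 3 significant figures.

By definition ⟨r⟩ = ∫ r |u(r)|² 4πr² dr.
Recall ∫₀^∞ r^m e^(−r/β) dr = m!·β^(m+1), the ratio of the moment integral to the normalization integral gives ⟨r⟩ = 3·b/2.
With b = 3.31, ⟨r⟩ = 4.965.

⟨r⟩ ≈ 4.97 pm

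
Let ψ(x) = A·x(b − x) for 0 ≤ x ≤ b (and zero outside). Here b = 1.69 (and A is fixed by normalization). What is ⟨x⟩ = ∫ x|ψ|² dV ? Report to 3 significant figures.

By definition ⟨x⟩ = ∫ x |ψ(x)|² dx.
Expanding the polynomial and integrating term by term, evaluating both integrals, ⟨x⟩ = b/2.
With b = 1.69, ⟨x⟩ = 0.8450.

⟨x⟩ ≈ 0.845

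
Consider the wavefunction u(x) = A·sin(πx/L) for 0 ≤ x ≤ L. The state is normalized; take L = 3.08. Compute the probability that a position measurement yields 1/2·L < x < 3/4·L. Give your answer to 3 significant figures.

P = ∫_{1/2·L}^{3/4·L} |u(x)|² dx.
Since A² = 1/(L/2), this is the region integral divided by the full normalization integral.
In terms of t = x/L (A² and the length scale cancel between numerator and denominator), P = [∫_{1/2}^{3/4} sin(π·t)^2 dt] / [∫_{0}^{1} sin(π·t)^2 dt].
An antiderivative of sin(π·t)^2 is t/2 - sin(2·π·t)/(4·π); evaluating from 1/2 to 3/4 gives 1/(4·π) + 1/8, while the full integral is 1/2.
The result is P = (2 + π)/(4·π).

P ≈ 0.409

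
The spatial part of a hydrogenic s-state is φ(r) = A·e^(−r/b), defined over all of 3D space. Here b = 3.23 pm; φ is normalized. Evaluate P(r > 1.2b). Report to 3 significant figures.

P ≈ 0.570

P = ∫ |φ|² 4πr² dr over r > 1.2b.
A² is fixed by ∫₀^∞ 4πr²|φ|² dr = 1, i.e. A² = (π·b^3)^(−1).
In terms of u = r/b (A², 4π and the length scale all cancel between numerator and denominator), P = [∫_{1.2}^{∞} u^2·e^(-2·u) du] / [∫_{0}^{∞} u^2·e^(-2·u) du].
With ∫ u^2·e^(-2·u) du = -(2·u^2 + 2·u + 1)·e^(-2·u)/4 + C, the region integral is 157·e^(-12/5)/100 and the full one is 1/4.
This evaluates to P = 0.5697.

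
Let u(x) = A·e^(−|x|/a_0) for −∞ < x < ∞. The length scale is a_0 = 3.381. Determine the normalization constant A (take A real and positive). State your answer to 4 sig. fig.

A ≈ 0.5438

Normalization requires ∫|u|² dx = 1, integrated from −∞ to ∞.
The integral (without the A² prefactor) comes out to a_0.
Setting this equal to 1 gives A² = 1/(a_0).
Plugging in a_0 = 3.381 yields A = 0.54385.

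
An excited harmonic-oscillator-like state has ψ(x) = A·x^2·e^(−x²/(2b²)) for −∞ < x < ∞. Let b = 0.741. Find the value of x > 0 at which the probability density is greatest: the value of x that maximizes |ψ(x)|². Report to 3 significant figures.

The maximum of |ψ(x)|² occurs where its derivative vanishes.
Solving yields x = √(2)·b.
With b = 0.741, the value of x > 0 at which the probability density is greatest is 1.048.

x ≈ 1.05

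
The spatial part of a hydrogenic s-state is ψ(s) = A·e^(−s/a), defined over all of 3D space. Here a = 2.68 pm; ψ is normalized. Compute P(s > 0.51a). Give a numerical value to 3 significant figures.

With dV = 4πs²ds, the probability is ∫|ψ|² dV over s > 0.51a.
The full normalization integral is A²·[π·a^3] = 1, fixing A².
In terms of u = s/a (A², 4π and the length scale all cancel between numerator and denominator), P = [∫_{0.51}^{∞} u^2·e^(-2·u) du] / [∫_{0}^{∞} u^2·e^(-2·u) du].
With ∫ u^2·e^(-2·u) du = -(2·u^2 + 2·u + 1)·e^(-2·u)/4 + C, the region integral is ≈ 0.22900 and the full one is 1/4.
The region integral divided by the full integral gives P = 0.9160.

P ≈ 0.916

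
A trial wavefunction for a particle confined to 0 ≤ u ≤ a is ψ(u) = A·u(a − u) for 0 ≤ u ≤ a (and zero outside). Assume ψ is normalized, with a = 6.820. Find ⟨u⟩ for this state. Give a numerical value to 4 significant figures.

By definition ⟨u⟩ = ∫ u |ψ(u)|² du.
Expanding the polynomial and integrating term by term, since the A² factors cancel between numerator and denominator, ⟨u⟩ = a/2.
With a = 6.820, ⟨u⟩ = 3.4100.

⟨u⟩ ≈ 3.410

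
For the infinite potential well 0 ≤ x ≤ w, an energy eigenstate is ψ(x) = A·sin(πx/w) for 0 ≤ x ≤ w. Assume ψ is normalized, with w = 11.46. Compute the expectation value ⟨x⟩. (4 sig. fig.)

⟨x⟩ ≈ 5.730

By definition ⟨x⟩ = ∫ x |ψ(x)|² dx.
Using sin²θ = (1 − cos 2θ)/2, the ratio of the moment integral to the normalization integral gives ⟨x⟩ = w/2.
With w = 11.46, ⟨x⟩ = 5.7300.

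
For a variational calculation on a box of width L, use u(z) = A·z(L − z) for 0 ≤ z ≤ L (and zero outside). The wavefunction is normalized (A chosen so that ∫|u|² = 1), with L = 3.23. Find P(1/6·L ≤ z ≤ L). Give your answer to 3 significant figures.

P ≈ 0.965

The probability is P = ∫ |u|² dz over [1/6·L, L].
With A² fixed by ∫|u|² = 1, i.e. A² = (L^5/30)^(−1), substitute and integrate.
Let t = z/L; then A² and the length scale cancel, so P = ∫_{1/6}^{1} t^2·(1 - t)^2 dt ÷ ∫_{0}^{1} t^2·(1 - t)^2 dt.
Using ∫ t^2·(1 - t)^2 dt = t^3·(6·t^2 - 15·t + 10)/30, the numerator is 125/3888 and the denominator is 1/30.
Evaluating gives P = 625/648.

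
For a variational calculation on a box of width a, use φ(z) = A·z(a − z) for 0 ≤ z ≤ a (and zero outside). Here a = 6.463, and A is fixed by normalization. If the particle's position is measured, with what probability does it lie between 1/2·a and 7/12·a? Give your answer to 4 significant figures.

P ≈ 0.1534

P = ∫_{1/2·a}^{7/12·a} |φ(z)|² dz.
The normalization integral ∫|φ|²dz over the whole domain equals a^5/30·A², and A² cancels in the ratio.
In terms of u = z/a (A² and the length scale cancel between numerator and denominator), P = [∫_{1/2}^{7/12} u^2·(1 - u)^2 du] / [∫_{0}^{1} u^2·(1 - u)^2 du].
An antiderivative of u^2·(1 - u)^2 is u^3·(6·u^2 - 15·u + 10)/30; evaluating from 1/2 to 7/12 gives ≈ 0.00511269, while the full integral is 1/30.
The result is P = 0.15338.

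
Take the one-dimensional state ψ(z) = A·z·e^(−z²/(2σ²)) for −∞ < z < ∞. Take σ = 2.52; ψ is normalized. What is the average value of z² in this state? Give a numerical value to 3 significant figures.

⟨z^2⟩ ≈ 9.53

⟨z²⟩ = ∫ z^2 |ψ|² dz over the full domain.
Differentiating ∫e^(−αz²) dz = √(π/α) under α to get the higher moments, the ratio of the moment integral to the normalization integral gives ⟨z²⟩ = 3·σ^2/2.
Putting σ = 2.52 gives 9.526.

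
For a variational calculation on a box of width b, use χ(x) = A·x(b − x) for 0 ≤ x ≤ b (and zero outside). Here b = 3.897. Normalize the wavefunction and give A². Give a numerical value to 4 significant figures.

We need A² ∫|f|² dx = 1, taking the integral from 0 to b.
Carrying out the integral gives A² · b^5/30.
Hence A² = 1/[b^5/30].
Plugging in b = 3.897 yields A = 0.18270.

A^2 ≈ 0.03338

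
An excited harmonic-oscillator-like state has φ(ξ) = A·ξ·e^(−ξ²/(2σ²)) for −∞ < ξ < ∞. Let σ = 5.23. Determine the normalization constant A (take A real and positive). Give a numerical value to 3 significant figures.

A ≈ 0.0888

Require ∫ |φ|² dξ = 1 over the whole domain.
With φ = A·ξ·e^(−ξ²/(2σ²)), the integral evaluates to A²·[√(π)·σ^3/2].
Setting this equal to 1 gives A² = 1/(√(π)·σ^3/2).
Plugging in σ = 5.23 yields A = 0.08881.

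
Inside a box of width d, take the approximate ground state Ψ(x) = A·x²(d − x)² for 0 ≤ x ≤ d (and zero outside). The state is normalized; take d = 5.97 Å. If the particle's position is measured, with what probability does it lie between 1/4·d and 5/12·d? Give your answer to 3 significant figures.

P ≈ 0.253

P = ∫_{1/4·d}^{5/12·d} |Ψ(x)|² dx.
The normalization integral ∫|Ψ|²dx over the whole domain equals d^9/630·A², and A² cancels in the ratio.
Substituting u = x/d, A² and the length scale cancel in the ratio: P = ∫_{1/4}^{5/12} u^4·(1 - u)^4 du / ∫_{0}^{1} u^4·(1 - u)^4 du.
Using ∫ u^4·(1 - u)^4 du = u^5·(70·u^4 - 315·u^3 + 540·u^2 - 420·u + 126)/630, the numerator is ≈ 0.00040223 and the denominator is 1/630.
The result is P = 0.2534.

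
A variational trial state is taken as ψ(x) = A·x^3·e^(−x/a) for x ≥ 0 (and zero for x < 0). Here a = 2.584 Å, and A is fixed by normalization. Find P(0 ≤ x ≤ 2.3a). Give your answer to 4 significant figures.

P ≈ 0.1820

The probability is P = ∫ |ψ|² dx over [0, 2.3a].
Since A² = 1/(45·a^7/8), this is the region integral divided by the full normalization integral.
Substituting u = x/a, A² and the length scale cancel in the ratio: P = ∫_{0}^{2.3} u^6·e^(-2·u) du / ∫_{0}^{∞} u^6·e^(-2·u) du.
Using ∫ u^6·e^(-2·u) du = -(4·u^6 + 12·u^5 + 30·u^4 + 60·u^3 + 90·u^2 + 90·u + 45)·e^(-2·u)/8, the numerator is ≈ 1.02359 and the denominator is 45/8.
Evaluating gives P = 0.18197.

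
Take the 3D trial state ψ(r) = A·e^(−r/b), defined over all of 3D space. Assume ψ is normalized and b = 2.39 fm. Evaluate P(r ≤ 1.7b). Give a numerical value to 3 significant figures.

P = ∫ |ψ|² 4πr² dr over r ≤ 1.7b.
The full normalization integral is A²·[π·b^3] = 1, fixing A².
Let u = r/b; then A², 4π and the length scale all cancel, so P = ∫_{0}^{1.7} u^2·e^(-2·u) du ÷ ∫_{0}^{∞} u^2·e^(-2·u) du.
With ∫ u^2·e^(-2·u) du = -(2·u^2 + 2·u + 1)·e^(-2·u)/4 + C, the region integral is 1/4 - 509·e^(-17/5)/200 and the full one is 1/4.
The region integral divided by the full integral gives P = 0.6603.

P ≈ 0.660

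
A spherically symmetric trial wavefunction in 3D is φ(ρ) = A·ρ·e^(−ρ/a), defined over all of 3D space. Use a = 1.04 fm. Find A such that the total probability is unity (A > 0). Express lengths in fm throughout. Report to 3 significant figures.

The normalization condition is ∫|φ|² 4πρ² dρ = 1 from 0 to ∞.
In 3D with spherical symmetry the volume element is 4πρ² dρ.
Recall ∫₀^∞ ρ^m e^(−ρ/β) dρ = m!·β^(m+1), with φ = A·ρ·e^(−ρ/a), the integral evaluates to A²·[3·π·a^5].
Setting this equal to 1 gives A² = 1/(3·π·a^5).
With a = 1.04: A² = 0.08721 and A = 0.2953.

A ≈ 0.295 fm^(-5/2)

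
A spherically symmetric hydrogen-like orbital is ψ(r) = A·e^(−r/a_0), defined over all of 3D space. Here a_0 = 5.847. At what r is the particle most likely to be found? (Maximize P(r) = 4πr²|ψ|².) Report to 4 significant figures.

Set d/dr [P(r) = 4πr²|ψ|²] = 0 and solve for r > 0.
This gives r = a_0.
With a_0 = 5.847, the most probable radial distance is 5.8470.

r ≈ 5.847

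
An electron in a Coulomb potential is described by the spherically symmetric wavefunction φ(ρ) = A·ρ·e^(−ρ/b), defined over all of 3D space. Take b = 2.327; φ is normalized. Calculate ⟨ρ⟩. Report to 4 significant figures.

⟨ρ⟩ ≈ 5.818

The expectation value is the |φ|²-weighted average of ρ: ∫ ρ|φ|² 4πρ² dρ.
Using ∫₀^∞ ρⁿ e^(−αρ) dρ = n!/αⁿ⁺¹, since the A² factors cancel between numerator and denominator, ⟨ρ⟩ = 5·b/2.
With b = 2.327, ⟨ρ⟩ = 5.8175.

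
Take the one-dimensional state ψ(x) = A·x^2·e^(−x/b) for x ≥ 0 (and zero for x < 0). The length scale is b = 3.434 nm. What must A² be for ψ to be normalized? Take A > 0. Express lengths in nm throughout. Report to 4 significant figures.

A^2 ≈ 0.002792 nm^(-5)

The normalization condition is ∫|ψ|² dx = 1 from 0 to ∞.
The integral (without the A² prefactor) comes out to 3·b^5/4.
Setting this equal to 1 gives A² = 1/(3·b^5/4).
Substituting b = 3.434 gives A² = 0.0027921, so A = 0.052841.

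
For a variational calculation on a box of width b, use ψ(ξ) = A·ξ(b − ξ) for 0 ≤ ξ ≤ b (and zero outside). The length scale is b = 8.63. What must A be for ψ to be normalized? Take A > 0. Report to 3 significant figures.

A ≈ 0.0250

We need A² ∫|f|² dξ = 1, taking the integral from 0 to b.
Carrying out the integral gives A² · b^5/30.
Plugging in b = 8.63 yields A = 0.02503.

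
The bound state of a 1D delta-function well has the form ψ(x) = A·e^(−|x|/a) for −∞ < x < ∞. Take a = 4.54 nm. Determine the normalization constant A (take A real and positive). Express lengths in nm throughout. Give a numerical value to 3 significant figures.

We need A² ∫|f|² dx = 1, taking the integral from −∞ to ∞.
Using ∫₀^∞ xⁿ e^(−αx) dx = n!/αⁿ⁺¹, with ψ = A·e^(−|x|/a), the integral evaluates to A²·[a].
Setting this equal to 1 gives A² = 1/(a).
With a = 4.54: A² = 0.2203 and A = 0.4693.

A ≈ 0.469 nm^(-1/2)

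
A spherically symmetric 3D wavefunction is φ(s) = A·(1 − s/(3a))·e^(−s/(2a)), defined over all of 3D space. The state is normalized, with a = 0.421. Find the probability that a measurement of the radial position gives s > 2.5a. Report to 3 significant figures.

With dV = 4πs²ds, the probability is ∫|φ|² dV over s > 2.5a.
A² is fixed by ∫₀^∞ 4πs²|φ|² ds = 1, i.e. A² = (8·π·a^3/3)^(−1).
Substituting u = s/a, A², 4π and the length scale all cancel in the ratio: P = ∫_{2.5}^{∞} u^2·(1 - u/3)^2·e^(-u) du / ∫_{0}^{∞} u^2·(1 - u/3)^2·e^(-u) du.
With ∫ u^2·(1 - u/3)^2·e^(-u) du = (-u^4 + 2·u^3 - 3·u^2 - 6·u - 6)·e^(-u)/9 + C, the region integral is 761·e^(-5/2)/144 and the full one is 2/3.
Taking the ratio yields P = 0.6507.

P ≈ 0.651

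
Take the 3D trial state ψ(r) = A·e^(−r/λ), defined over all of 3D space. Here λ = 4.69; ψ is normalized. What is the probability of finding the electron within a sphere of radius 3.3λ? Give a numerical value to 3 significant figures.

P ≈ 0.960

P = ∫ |ψ|² 4πr² dr over r ≤ 3.3λ.
A² is fixed by ∫₀^∞ 4πr²|ψ|² dr = 1, i.e. A² = (π·λ^3)^(−1).
Let u = r/λ; then A², 4π and the length scale all cancel, so P = ∫_{0}^{3.3} u^2·e^(-2·u) du ÷ ∫_{0}^{∞} u^2·e^(-2·u) du.
Using ∫ u^2·e^(-2·u) du = -(2·u^2 + 2·u + 1)·e^(-2·u)/4, the numerator is 1/4 - 1469·e^(-33/5)/200 and the denominator is 1/4.
Taking the ratio yields P = 0.9600.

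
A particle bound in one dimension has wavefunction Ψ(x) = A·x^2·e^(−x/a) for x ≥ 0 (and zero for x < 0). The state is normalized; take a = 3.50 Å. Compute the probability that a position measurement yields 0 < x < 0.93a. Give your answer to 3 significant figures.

The probability is P = ∫ |Ψ|² dx over [0, 0.93a].
With A² fixed by ∫|Ψ|² = 1, i.e. A² = (3·a^5/4)^(−1), substitute and integrate.
Let u = x/a; then A² and the length scale cancel, so P = ∫_{0}^{0.93} u^4·e^(-2·u) du ÷ ∫_{0}^{∞} u^4·e^(-2·u) du.
An antiderivative of u^4·e^(-2·u) is -(u^4/2 + u^3 + 3·u^2/2 + 3·u/2 + 3/4)·e^(-2·u); evaluating from 0 to 0.93 gives ≈ 0.030678, while the full integral is 3/4.
The result is P = 0.04090.

P ≈ 0.0409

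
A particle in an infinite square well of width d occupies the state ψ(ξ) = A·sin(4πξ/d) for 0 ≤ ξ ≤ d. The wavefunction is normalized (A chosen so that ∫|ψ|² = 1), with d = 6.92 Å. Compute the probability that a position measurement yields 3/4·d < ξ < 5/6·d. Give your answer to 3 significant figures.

P ≈ 0.0489

|ψ|² is the probability density, so P = ∫_{3/4·d}^{5/6·d} |ψ|² dξ.
The normalization integral ∫|ψ|²dξ over the whole domain equals d/2·A², and A² cancels in the ratio.
In terms of u = ξ/d (A² and the length scale cancel between numerator and denominator), P = [∫_{3/4}^{5/6} sin(4·π·u)^2 du] / [∫_{0}^{1} sin(4·π·u)^2 du].
An antiderivative of sin(4·π·u)^2 is u/2 - sin(4·π·u)·cos(4·π·u)/(8·π); evaluating from 3/4 to 5/6 gives -√(3)/(32·π) + 1/24, while the full integral is 1/2.
Evaluating gives P = (-√(3)/16 + π/12)/π.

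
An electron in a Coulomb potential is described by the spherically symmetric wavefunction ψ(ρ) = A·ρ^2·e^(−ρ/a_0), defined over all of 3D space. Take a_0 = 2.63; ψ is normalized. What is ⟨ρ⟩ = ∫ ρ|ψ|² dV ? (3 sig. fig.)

⟨ρ⟩ ≈ 9.21

By definition ⟨ρ⟩ = ∫ ρ |ψ(ρ)|² 4πρ² dρ.
The ratio of the moment integral to the normalization integral gives ⟨ρ⟩ = 7·a_0/2.
Putting a_0 = 2.63 gives 9.205.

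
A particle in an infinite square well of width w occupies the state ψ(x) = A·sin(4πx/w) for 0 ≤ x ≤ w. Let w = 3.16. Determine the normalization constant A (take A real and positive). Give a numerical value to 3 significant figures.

We need A² ∫|f|² dx = 1, taking the integral from 0 to w.
With ∫₀^w sin²(nπx/w) dx = w/2, ∫|ψ|² dx = A²·(w/2).
So A² = (w/2)^(−1).
Plugging in w = 3.16 yields A = 0.7956.

A ≈ 0.796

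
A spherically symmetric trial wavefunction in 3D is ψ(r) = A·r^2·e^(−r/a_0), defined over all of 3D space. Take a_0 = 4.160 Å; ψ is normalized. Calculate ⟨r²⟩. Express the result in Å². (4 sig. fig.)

By definition ⟨r²⟩ = ∫ r^2 |ψ(r)|² 4πr² dr.
The ratio of the moment integral to the normalization integral gives ⟨r²⟩ = 14·a_0^2.
Putting a_0 = 4.160 gives 242.28.

⟨r^2⟩ ≈ 242.3 Å^2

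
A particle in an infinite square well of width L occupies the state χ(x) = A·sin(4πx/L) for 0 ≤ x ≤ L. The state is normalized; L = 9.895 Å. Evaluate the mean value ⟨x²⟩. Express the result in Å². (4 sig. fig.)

⟨x^2⟩ ≈ 32.33 Å^2

By definition ⟨x²⟩ = ∫ x^2 |χ(x)|² dx.
The ratio of the moment integral to the normalization integral gives ⟨x²⟩ = -L^2/(32·π^2) + L^2/3.
With L = 9.895, ⟨x^2⟩ = 32.327.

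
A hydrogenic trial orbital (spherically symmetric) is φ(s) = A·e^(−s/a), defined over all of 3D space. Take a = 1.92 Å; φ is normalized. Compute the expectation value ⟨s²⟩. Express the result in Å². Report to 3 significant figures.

By definition ⟨s²⟩ = ∫ s^2 |φ(s)|² 4πs² ds.
With ∫₀^∞ s^4 e^(−αs) ds = 4!/α^5, since the A² factors cancel between numerator and denominator, ⟨s²⟩ = 3·a^2.
With a = 1.92, ⟨s^2⟩ = 11.06.

⟨s^2⟩ ≈ 11.1 Å^2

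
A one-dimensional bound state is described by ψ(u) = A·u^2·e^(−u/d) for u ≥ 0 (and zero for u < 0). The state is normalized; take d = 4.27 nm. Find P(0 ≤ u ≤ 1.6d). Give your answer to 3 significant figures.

The probability is P = ∫ |ψ|² du over [0, 1.6d].
With A² fixed by ∫|ψ|² = 1, i.e. A² = (3·d^5/4)^(−1), substitute and integrate.
Let t = u/d; then A² and the length scale cancel, so P = ∫_{0}^{1.6} t^4·e^(-2·t) dt ÷ ∫_{0}^{∞} t^4·e^(-2·t) dt.
Using ∫ t^4·e^(-2·t) dt = -(t^4/2 + t^3 + 3·t^2/2 + 3·t/2 + 3/4)·e^(-2·t), the numerator is ≈ 0.16454 and the denominator is 3/4.
This works out to P = 0.2194.

P ≈ 0.219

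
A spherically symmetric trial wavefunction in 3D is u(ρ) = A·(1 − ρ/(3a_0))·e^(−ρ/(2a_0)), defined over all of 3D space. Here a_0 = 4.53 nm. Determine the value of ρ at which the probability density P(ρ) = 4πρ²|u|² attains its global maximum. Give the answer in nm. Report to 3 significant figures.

ρ ≈ 4.53 nm

Differentiate P(ρ) = 4πρ²|u|² with respect to ρ and set to zero.
Solving yields ρ = a_0.
With a_0 = 4.53, the most probable radial distance is 4.530 nm.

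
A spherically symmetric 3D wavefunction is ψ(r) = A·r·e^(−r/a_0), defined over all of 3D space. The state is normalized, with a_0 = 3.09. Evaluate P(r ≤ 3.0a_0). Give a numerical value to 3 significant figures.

With dV = 4πr²dr, the probability is ∫|ψ|² dV over r ≤ 3.0a_0.
The full normalization integral is A²·[3·π·a_0^5] = 1, fixing A².
Let u = r/a_0; then A², 4π and the length scale all cancel, so P = ∫_{0}^{3.0} u^4·e^(-2·u) du ÷ ∫_{0}^{∞} u^4·e^(-2·u) du.
An antiderivative of u^4·e^(-2·u) is -(u^4/2 + u^3 + 3·u^2/2 + 3·u/2 + 3/4)·e^(-2·u); evaluating from 0 to 3.0 gives 3/4 - 345·e^(-6)/4, while the full integral is 3/4.
This evaluates to P = 0.7149.

P ≈ 0.715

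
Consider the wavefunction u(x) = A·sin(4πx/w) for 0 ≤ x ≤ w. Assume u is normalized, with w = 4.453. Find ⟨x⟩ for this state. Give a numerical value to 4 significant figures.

⟨x⟩ ≈ 2.227

By definition ⟨x⟩ = ∫ x |u(x)|² dx.
Since the A² factors cancel between numerator and denominator, ⟨x⟩ = w/2.
With w = 4.453, ⟨x⟩ = 2.2265.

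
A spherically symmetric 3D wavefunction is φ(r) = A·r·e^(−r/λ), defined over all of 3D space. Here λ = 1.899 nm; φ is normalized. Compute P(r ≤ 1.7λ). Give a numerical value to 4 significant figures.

P = ∫ |φ|² 4πr² dr over r ≤ 1.7λ.
Normalization gives A² = 1/(3·π·λ^5).
In terms of u = r/λ (A², 4π and the length scale all cancel between numerator and denominator), P = [∫_{0}^{1.7} u^4·e^(-2·u) du] / [∫_{0}^{∞} u^4·e^(-2·u) du].
Using ∫ u^4·e^(-2·u) du = -(u^4/2 + u^3 + 3·u^2/2 + 3·u/2 + 3/4)·e^(-2·u), the numerator is ≈ 0.191864 and the denominator is 3/4.
This evaluates to P = 0.25582.

P ≈ 0.2558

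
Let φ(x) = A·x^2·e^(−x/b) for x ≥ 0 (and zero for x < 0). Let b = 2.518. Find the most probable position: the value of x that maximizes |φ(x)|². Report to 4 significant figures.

x ≈ 5.036

The maximum of |φ(x)|² occurs where its derivative vanishes.
Solving yields x = 2·b.
With b = 2.518, the most probable position is 5.0360.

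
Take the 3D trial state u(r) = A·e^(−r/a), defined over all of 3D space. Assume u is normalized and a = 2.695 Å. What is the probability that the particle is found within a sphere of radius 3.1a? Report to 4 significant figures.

P = ∫ |u|² 4πr² dr over r ≤ 3.1a.
The full normalization integral is A²·[π·a^3] = 1, fixing A².
Let t = r/a; then A², 4π and the length scale all cancel, so P = ∫_{0}^{3.1} t^2·e^(-2·t) dt ÷ ∫_{0}^{∞} t^2·e^(-2·t) dt.
An antiderivative of t^2·e^(-2·t) is -(2·t^2 + 2·t + 1)·e^(-2·t)/4; evaluating from 0 to 3.1 gives 1/4 - 1321·e^(-31/5)/200, while the full integral is 1/4.
This evaluates to P = 0.94638.

P ≈ 0.9464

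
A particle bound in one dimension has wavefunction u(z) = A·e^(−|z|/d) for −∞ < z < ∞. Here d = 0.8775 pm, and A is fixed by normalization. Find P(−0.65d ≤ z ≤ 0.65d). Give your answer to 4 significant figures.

P = ∫_{−0.65d}^{0.65d} |u(z)|² dz.
With A² fixed by ∫|u|² = 1, i.e. A² = (d)^(−1), substitute and integrate.
Both integrals are even about z = 0, so only the z ≥ 0 halves are needed (the factors of 2 cancel). Let t = z/d; then A² and the length scale cancel, so P = ∫_{0}^{0.65} e^(-2·t) dt ÷ ∫_{0}^{∞} e^(-2·t) dt.
Using ∫ e^(-2·t) dt = -e^(-2·t)/2, the numerator is 1/2 - e^(-13/10)/2 and the denominator is 1/2.
Evaluating gives P = 0.72747.

P ≈ 0.7275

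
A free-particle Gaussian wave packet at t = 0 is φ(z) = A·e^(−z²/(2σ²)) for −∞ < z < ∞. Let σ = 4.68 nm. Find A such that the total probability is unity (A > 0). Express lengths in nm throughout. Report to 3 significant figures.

The normalization condition is ∫|φ|² dz = 1 from −∞ to ∞.
∫|φ|² dz = A²·(√(π)·σ).
So A² = (√(π)·σ)^(−1).
With σ = 4.68: A² = 0.1206 and A = 0.3472.

A ≈ 0.347 nm^(-1/2)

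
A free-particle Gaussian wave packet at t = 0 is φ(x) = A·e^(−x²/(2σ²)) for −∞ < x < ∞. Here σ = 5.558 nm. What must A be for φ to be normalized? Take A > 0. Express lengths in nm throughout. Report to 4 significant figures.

Normalization requires ∫|φ|² dx = 1, integrated from −∞ to ∞.
The integral (without the A² prefactor) comes out to √(π)·σ.
Hence A² = 1/[√(π)·σ].
Substituting σ = 5.558 gives A² = 0.10151, so A = 0.31861.

A ≈ 0.3186 nm^(-1/2)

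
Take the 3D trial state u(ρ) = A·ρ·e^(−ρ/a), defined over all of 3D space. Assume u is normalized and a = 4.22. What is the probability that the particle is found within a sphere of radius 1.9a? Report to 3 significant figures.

With dV = 4πρ²dρ, the probability is ∫|u|² dV over ρ ≤ 1.9a.
The full normalization integral is A²·[3·π·a^5] = 1, fixing A².
In terms of t = ρ/a (A², 4π and the length scale all cancel between numerator and denominator), P = [∫_{0}^{1.9} t^4·e^(-2·t) dt] / [∫_{0}^{∞} t^4·e^(-2·t) dt].
Using ∫ t^4·e^(-2·t) dt = -(t^4/2 + t^3 + 3·t^2/2 + 3·t/2 + 3/4)·e^(-2·t), the numerator is ≈ 0.24912 and the denominator is 3/4.
This evaluates to P = 0.3322.

P ≈ 0.332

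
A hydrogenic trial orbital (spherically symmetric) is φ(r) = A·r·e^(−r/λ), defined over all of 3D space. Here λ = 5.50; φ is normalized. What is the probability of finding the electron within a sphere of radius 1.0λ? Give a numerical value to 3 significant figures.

P ≈ 0.0527

P = ∫ |φ|² 4πr² dr over r ≤ 1.0λ.
Normalization gives A² = 1/(3·π·λ^5).
Substituting u = r/λ, A², 4π and the length scale all cancel in the ratio: P = ∫_{0}^{1.0} u^4·e^(-2·u) du / ∫_{0}^{∞} u^4·e^(-2·u) du.
An antiderivative of u^4·e^(-2·u) is -(u^4/2 + u^3 + 3·u^2/2 + 3·u/2 + 3/4)·e^(-2·u); evaluating from 0 to 1.0 gives 3/4 - 21·e^(-2)/4, while the full integral is 3/4.
The region integral divided by the full integral gives P = 0.05265.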